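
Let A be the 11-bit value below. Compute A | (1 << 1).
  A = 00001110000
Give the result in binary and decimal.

Mask = 1 << 1 = 00000000010
Bit 1 of A is 0, so OR-ing with the mask flips it to 1.
  00001110000
| 00000000010
-------------
  00001110010

Answer: 00001110010 (114)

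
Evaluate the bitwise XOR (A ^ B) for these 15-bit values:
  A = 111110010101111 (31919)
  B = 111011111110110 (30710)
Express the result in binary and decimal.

Apply ^ to each column (1 where bits differ):
  111110010101111
^ 111011111110110
-----------------
  000101101011001

Answer: 000101101011001 (2905)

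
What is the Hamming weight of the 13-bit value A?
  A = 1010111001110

1010111001110
1-bits at positions (from bit 0 = LSB): 1, 2, 3, 6, 7, 8, 10, 12
Count = 8

Answer: 8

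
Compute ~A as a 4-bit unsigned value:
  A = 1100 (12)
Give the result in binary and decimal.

Flip each bit (0->1, 1->0):
  1100
  0011

Answer: 0011 (3)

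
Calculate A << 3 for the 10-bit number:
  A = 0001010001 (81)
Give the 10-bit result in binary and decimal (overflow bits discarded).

Shift left by 3: drop the top 3 bit(s), append 3 zero(s) on the right.
  0001010001  ->  discard [000], keep [1010001], append 000
= 1010001000

Answer: 1010001000 (648)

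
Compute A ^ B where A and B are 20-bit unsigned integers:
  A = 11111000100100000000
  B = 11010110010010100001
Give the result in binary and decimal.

Apply ^ to each column (1 where bits differ):
  11111000100100000000
^ 11010110010010100001
----------------------
  00101110110110100001

Answer: 00101110110110100001 (191905)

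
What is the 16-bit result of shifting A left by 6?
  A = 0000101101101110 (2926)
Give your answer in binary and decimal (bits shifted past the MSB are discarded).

Shift left by 6: drop the top 6 bit(s), append 6 zero(s) on the right.
  0000101101101110  ->  discard [000010], keep [1101101110], append 000000
= 1101101110000000

Answer: 1101101110000000 (56192)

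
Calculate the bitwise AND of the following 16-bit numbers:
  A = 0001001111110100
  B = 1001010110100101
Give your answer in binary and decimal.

Apply & to each column (1 only where both bits are 1):
  0001001111110100
& 1001010110100101
------------------
  0001000110100100

Answer: 0001000110100100 (4516)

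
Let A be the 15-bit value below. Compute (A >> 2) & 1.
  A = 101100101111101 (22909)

Bit 2 is the 3rd from the right.
  101100101111101
              ^
That bit is 1.

Answer: 1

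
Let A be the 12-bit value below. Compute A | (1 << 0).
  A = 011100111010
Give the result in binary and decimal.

Mask = 1 << 0 = 000000000001
Bit 0 of A is 0, so OR-ing with the mask flips it to 1.
  011100111010
| 000000000001
--------------
  011100111011

Answer: 011100111011 (1851)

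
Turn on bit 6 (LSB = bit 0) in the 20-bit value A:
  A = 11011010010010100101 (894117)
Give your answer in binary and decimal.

Mask = 1 << 6 = 00000000000001000000
Bit 6 of A is 0, so OR-ing with the mask flips it to 1.
  11011010010010100101
| 00000000000001000000
----------------------
  11011010010011100101

Answer: 11011010010011100101 (894181)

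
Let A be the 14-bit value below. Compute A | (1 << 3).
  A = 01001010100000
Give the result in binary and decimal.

Mask = 1 << 3 = 00000000001000
Bit 3 of A is 0, so OR-ing with the mask flips it to 1.
  01001010100000
| 00000000001000
----------------
  01001010101000

Answer: 01001010101000 (4776)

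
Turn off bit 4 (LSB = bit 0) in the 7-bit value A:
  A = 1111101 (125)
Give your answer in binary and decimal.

Mask = ~(1 << 4) = 1101111
Bit 4 of A is 1, so AND-ing with the mask clears it to 0.
  1111101
& 1101111
---------
  1101101

Answer: 1101101 (109)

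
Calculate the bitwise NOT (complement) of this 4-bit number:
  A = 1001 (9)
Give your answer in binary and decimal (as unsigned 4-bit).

Flip each bit (0->1, 1->0):
  1001
  0110

Answer: 0110 (6)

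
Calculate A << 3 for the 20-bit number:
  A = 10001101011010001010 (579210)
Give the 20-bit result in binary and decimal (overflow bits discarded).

Shift left by 3: drop the top 3 bit(s), append 3 zero(s) on the right.
  10001101011010001010  ->  discard [100], keep [01101011010001010], append 000
= 01101011010001010000

Answer: 01101011010001010000 (439376)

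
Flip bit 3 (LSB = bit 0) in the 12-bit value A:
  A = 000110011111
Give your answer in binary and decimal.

Mask = 1 << 3 = 000000001000
Bit 3 of A is 1; XOR with the mask flips it to 0.
  000110011111
^ 000000001000
--------------
  000110010111

Answer: 000110010111 (407)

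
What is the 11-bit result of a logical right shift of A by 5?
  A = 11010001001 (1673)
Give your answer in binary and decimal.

Logical shift right by 5: drop the bottom 5 bit(s), prepend 5 zero(s) on the left.
  11010001001  ->  keep [110100], discard [01001], prepend 00000
= 00000110100

Answer: 00000110100 (52)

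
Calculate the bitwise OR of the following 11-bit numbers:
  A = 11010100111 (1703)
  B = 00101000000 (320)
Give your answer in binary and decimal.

Apply | to each column (1 where either bit is 1):
  11010100111
| 00101000000
-------------
  11111100111

Answer: 11111100111 (2023)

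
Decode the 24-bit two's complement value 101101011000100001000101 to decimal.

MSB is 1, so the value is negative. Find the magnitude:
1. Invert bits:  010010100111011110111010
2. Add 1:        010010100111011110111011  = 4880315
3. Apply sign:   -4880315

Answer: -4880315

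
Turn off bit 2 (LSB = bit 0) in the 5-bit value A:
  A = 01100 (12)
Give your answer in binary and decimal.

Mask = ~(1 << 2) = 11011
Bit 2 of A is 1, so AND-ing with the mask clears it to 0.
  01100
& 11011
-------
  01000

Answer: 01000 (8)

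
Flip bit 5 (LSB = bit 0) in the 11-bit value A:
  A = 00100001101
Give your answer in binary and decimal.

Mask = 1 << 5 = 00000100000
Bit 5 of A is 0; XOR with the mask flips it to 1.
  00100001101
^ 00000100000
-------------
  00100101101

Answer: 00100101101 (301)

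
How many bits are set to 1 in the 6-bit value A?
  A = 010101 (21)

010101
1-bits at positions (from bit 0 = LSB): 0, 2, 4
Count = 3

Answer: 3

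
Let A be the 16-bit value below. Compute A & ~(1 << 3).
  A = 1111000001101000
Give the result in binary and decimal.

Mask = ~(1 << 3) = 1111111111110111
Bit 3 of A is 1, so AND-ing with the mask clears it to 0.
  1111000001101000
& 1111111111110111
------------------
  1111000001100000

Answer: 1111000001100000 (61536)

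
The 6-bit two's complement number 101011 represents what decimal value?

MSB is 1, so the value is negative. Find the magnitude:
1. Invert bits:  010100
2. Add 1:        010101  = 21
3. Apply sign:   -21

Answer: -21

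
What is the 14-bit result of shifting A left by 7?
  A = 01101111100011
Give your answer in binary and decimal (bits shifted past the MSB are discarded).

Shift left by 7: drop the top 7 bit(s), append 7 zero(s) on the right.
  01101111100011  ->  discard [0110111], keep [1100011], append 0000000
= 11000110000000

Answer: 11000110000000 (12672)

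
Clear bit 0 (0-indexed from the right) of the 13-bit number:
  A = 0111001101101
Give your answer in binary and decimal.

Mask = ~(1 << 0) = 1111111111110
Bit 0 of A is 1, so AND-ing with the mask clears it to 0.
  0111001101101
& 1111111111110
---------------
  0111001101100

Answer: 0111001101100 (3692)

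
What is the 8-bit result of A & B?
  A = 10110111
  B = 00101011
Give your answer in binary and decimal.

Apply & to each column (1 only where both bits are 1):
  10110111
& 00101011
----------
  00100011

Answer: 00100011 (35)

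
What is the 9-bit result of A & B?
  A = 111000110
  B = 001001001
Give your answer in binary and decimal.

Apply & to each column (1 only where both bits are 1):
  111000110
& 001001001
-----------
  001000000

Answer: 001000000 (64)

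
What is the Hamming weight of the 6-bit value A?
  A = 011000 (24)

011000
1-bits at positions (from bit 0 = LSB): 3, 4
Count = 2

Answer: 2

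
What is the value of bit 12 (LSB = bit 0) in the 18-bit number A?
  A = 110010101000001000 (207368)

Bit 12 is the 13th from the right.
  110010101000001000
       ^
That bit is 0.

Answer: 0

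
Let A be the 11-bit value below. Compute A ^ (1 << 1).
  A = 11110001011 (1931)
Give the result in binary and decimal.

Mask = 1 << 1 = 00000000010
Bit 1 of A is 1; XOR with the mask flips it to 0.
  11110001011
^ 00000000010
-------------
  11110001001

Answer: 11110001001 (1929)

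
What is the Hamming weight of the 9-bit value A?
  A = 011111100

011111100
1-bits at positions (from bit 0 = LSB): 2, 3, 4, 5, 6, 7
Count = 6

Answer: 6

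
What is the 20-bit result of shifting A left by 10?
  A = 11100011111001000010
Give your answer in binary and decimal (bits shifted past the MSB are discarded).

Shift left by 10: drop the top 10 bit(s), append 10 zero(s) on the right.
  11100011111001000010  ->  discard [1110001111], keep [1001000010], append 0000000000
= 10010000100000000000

Answer: 10010000100000000000 (591872)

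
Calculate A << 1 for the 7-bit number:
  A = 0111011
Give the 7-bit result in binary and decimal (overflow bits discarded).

Shift left by 1: drop the top 1 bit(s), append 1 zero(s) on the right.
  0111011  ->  discard [0], keep [111011], append 0
= 1110110

Answer: 1110110 (118)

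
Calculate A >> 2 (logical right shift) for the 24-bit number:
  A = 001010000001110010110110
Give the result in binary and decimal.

Logical shift right by 2: drop the bottom 2 bit(s), prepend 2 zero(s) on the left.
  001010000001110010110110  ->  keep [0010100000011100101101], discard [10], prepend 00
= 000010100000011100101101

Answer: 000010100000011100101101 (657197)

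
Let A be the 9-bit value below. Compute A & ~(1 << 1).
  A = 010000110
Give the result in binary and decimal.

Mask = ~(1 << 1) = 111111101
Bit 1 of A is 1, so AND-ing with the mask clears it to 0.
  010000110
& 111111101
-----------
  010000100

Answer: 010000100 (132)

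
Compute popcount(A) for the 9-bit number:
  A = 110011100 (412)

110011100
1-bits at positions (from bit 0 = LSB): 2, 3, 4, 7, 8
Count = 5

Answer: 5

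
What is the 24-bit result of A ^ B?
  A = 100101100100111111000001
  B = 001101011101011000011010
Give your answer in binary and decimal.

Apply ^ to each column (1 where bits differ):
  100101100100111111000001
^ 001101011101011000011010
--------------------------
  101000111001100111011011

Answer: 101000111001100111011011 (10721755)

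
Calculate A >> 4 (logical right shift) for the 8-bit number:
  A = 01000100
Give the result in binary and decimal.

Logical shift right by 4: drop the bottom 4 bit(s), prepend 4 zero(s) on the left.
  01000100  ->  keep [0100], discard [0100], prepend 0000
= 00000100

Answer: 00000100 (4)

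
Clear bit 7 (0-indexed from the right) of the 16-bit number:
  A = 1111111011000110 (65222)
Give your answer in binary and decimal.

Mask = ~(1 << 7) = 1111111101111111
Bit 7 of A is 1, so AND-ing with the mask clears it to 0.
  1111111011000110
& 1111111101111111
------------------
  1111111001000110

Answer: 1111111001000110 (65094)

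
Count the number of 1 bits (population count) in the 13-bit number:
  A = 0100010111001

0100010111001
1-bits at positions (from bit 0 = LSB): 0, 3, 4, 5, 7, 11
Count = 6

Answer: 6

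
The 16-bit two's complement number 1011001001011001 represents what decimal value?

MSB is 1, so the value is negative. Find the magnitude:
1. Invert bits:  0100110110100110
2. Add 1:        0100110110100111  = 19879
3. Apply sign:   -19879

Answer: -19879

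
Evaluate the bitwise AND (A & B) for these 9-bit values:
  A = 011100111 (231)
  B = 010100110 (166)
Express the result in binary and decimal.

Apply & to each column (1 only where both bits are 1):
  011100111
& 010100110
-----------
  010100110

Answer: 010100110 (166)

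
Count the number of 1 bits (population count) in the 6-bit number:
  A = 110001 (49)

110001
1-bits at positions (from bit 0 = LSB): 0, 4, 5
Count = 3

Answer: 3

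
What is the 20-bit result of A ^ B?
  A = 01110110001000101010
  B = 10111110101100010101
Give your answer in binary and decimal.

Apply ^ to each column (1 where bits differ):
  01110110001000101010
^ 10111110101100010101
----------------------
  11001000100100111111

Answer: 11001000100100111111 (821567)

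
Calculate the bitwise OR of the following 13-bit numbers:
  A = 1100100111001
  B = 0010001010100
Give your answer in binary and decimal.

Apply | to each column (1 where either bit is 1):
  1100100111001
| 0010001010100
---------------
  1110101111101

Answer: 1110101111101 (7549)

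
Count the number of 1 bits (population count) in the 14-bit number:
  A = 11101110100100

11101110100100
1-bits at positions (from bit 0 = LSB): 2, 5, 7, 8, 9, 11, 12, 13
Count = 8

Answer: 8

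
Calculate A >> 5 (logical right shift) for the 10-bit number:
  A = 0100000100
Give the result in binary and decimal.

Logical shift right by 5: drop the bottom 5 bit(s), prepend 5 zero(s) on the left.
  0100000100  ->  keep [01000], discard [00100], prepend 00000
= 0000001000

Answer: 0000001000 (8)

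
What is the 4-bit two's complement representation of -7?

1. Binary of +7:  0111
2. Invert bits:     1000
3. Add 1:           1001

Answer: 1001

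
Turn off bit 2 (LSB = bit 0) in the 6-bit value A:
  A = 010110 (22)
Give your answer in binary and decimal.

Mask = ~(1 << 2) = 111011
Bit 2 of A is 1, so AND-ing with the mask clears it to 0.
  010110
& 111011
--------
  010010

Answer: 010010 (18)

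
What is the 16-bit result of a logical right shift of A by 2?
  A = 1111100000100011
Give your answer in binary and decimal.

Logical shift right by 2: drop the bottom 2 bit(s), prepend 2 zero(s) on the left.
  1111100000100011  ->  keep [11111000001000], discard [11], prepend 00
= 0011111000001000

Answer: 0011111000001000 (15880)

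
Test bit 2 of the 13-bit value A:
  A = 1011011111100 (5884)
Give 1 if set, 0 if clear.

Bit 2 is the 3rd from the right.
  1011011111100
            ^
That bit is 1.

Answer: 1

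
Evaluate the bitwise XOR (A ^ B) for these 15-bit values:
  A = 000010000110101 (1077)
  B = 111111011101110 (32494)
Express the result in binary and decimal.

Apply ^ to each column (1 where bits differ):
  000010000110101
^ 111111011101110
-----------------
  111101011011011

Answer: 111101011011011 (31451)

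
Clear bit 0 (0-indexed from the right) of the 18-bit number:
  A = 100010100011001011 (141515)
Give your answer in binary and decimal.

Mask = ~(1 << 0) = 111111111111111110
Bit 0 of A is 1, so AND-ing with the mask clears it to 0.
  100010100011001011
& 111111111111111110
--------------------
  100010100011001010

Answer: 100010100011001010 (141514)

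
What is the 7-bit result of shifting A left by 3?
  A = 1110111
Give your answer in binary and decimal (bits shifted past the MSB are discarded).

Shift left by 3: drop the top 3 bit(s), append 3 zero(s) on the right.
  1110111  ->  discard [111], keep [0111], append 000
= 0111000

Answer: 0111000 (56)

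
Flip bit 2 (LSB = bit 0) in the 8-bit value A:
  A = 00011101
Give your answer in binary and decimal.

Mask = 1 << 2 = 00000100
Bit 2 of A is 1; XOR with the mask flips it to 0.
  00011101
^ 00000100
----------
  00011001

Answer: 00011001 (25)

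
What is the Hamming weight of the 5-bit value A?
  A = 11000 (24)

11000
1-bits at positions (from bit 0 = LSB): 3, 4
Count = 2

Answer: 2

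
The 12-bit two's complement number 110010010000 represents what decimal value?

MSB is 1, so the value is negative. Find the magnitude:
1. Invert bits:  001101101111
2. Add 1:        001101110000  = 880
3. Apply sign:   -880

Answer: -880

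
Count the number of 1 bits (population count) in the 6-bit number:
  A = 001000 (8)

001000
1-bits at positions (from bit 0 = LSB): 3
Count = 1

Answer: 1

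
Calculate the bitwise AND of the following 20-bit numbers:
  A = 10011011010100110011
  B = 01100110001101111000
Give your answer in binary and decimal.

Apply & to each column (1 only where both bits are 1):
  10011011010100110011
& 01100110001101111000
----------------------
  00000010000100110000

Answer: 00000010000100110000 (8496)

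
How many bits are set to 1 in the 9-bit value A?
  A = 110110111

110110111
1-bits at positions (from bit 0 = LSB): 0, 1, 2, 4, 5, 7, 8
Count = 7

Answer: 7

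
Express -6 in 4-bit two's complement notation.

1. Binary of +6:  0110
2. Invert bits:     1001
3. Add 1:           1010

Answer: 1010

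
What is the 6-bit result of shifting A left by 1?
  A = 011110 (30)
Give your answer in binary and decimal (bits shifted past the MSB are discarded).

Shift left by 1: drop the top 1 bit(s), append 1 zero(s) on the right.
  011110  ->  discard [0], keep [11110], append 0
= 111100

Answer: 111100 (60)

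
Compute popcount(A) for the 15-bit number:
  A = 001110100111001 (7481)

001110100111001
1-bits at positions (from bit 0 = LSB): 0, 3, 4, 5, 8, 10, 11, 12
Count = 8

Answer: 8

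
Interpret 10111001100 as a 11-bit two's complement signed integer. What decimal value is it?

MSB is 1, so the value is negative. Find the magnitude:
1. Invert bits:  01000110011
2. Add 1:        01000110100  = 564
3. Apply sign:   -564

Answer: -564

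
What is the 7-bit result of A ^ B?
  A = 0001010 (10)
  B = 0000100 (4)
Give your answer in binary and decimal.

Apply ^ to each column (1 where bits differ):
  0001010
^ 0000100
---------
  0001110

Answer: 0001110 (14)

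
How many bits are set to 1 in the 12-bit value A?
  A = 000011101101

000011101101
1-bits at positions (from bit 0 = LSB): 0, 2, 3, 5, 6, 7
Count = 6

Answer: 6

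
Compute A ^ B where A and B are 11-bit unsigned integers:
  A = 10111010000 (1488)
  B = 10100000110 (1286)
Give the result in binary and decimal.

Apply ^ to each column (1 where bits differ):
  10111010000
^ 10100000110
-------------
  00011010110

Answer: 00011010110 (214)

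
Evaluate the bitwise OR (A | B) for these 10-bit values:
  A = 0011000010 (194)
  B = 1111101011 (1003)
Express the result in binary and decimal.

Apply | to each column (1 where either bit is 1):
  0011000010
| 1111101011
------------
  1111101011

Answer: 1111101011 (1003)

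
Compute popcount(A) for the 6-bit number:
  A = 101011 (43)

101011
1-bits at positions (from bit 0 = LSB): 0, 1, 3, 5
Count = 4

Answer: 4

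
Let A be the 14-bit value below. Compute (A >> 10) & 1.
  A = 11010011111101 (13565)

Bit 10 is the 11th from the right.
  11010011111101
     ^
That bit is 1.

Answer: 1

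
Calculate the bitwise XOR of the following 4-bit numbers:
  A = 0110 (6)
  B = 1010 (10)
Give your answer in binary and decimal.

Apply ^ to each column (1 where bits differ):
  0110
^ 1010
------
  1100

Answer: 1100 (12)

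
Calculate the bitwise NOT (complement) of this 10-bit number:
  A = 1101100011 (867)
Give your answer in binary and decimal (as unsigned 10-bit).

Flip each bit (0->1, 1->0):
  1101100011
  0010011100

Answer: 0010011100 (156)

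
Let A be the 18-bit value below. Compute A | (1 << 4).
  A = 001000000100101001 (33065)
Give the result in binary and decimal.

Mask = 1 << 4 = 000000000000010000
Bit 4 of A is 0, so OR-ing with the mask flips it to 1.
  001000000100101001
| 000000000000010000
--------------------
  001000000100111001

Answer: 001000000100111001 (33081)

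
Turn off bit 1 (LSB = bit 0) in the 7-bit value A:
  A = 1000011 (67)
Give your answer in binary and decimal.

Mask = ~(1 << 1) = 1111101
Bit 1 of A is 1, so AND-ing with the mask clears it to 0.
  1000011
& 1111101
---------
  1000001

Answer: 1000001 (65)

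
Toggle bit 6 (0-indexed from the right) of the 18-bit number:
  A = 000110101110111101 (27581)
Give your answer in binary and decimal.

Mask = 1 << 6 = 000000000001000000
Bit 6 of A is 0; XOR with the mask flips it to 1.
  000110101110111101
^ 000000000001000000
--------------------
  000110101111111101

Answer: 000110101111111101 (27645)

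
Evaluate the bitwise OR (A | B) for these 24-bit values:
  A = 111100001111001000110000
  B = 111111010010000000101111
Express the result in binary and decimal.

Apply | to each column (1 where either bit is 1):
  111100001111001000110000
| 111111010010000000101111
--------------------------
  111111011111001000111111

Answer: 111111011111001000111111 (16642623)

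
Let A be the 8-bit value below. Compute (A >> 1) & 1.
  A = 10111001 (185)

Bit 1 is the 2nd from the right.
  10111001
        ^
That bit is 0.

Answer: 0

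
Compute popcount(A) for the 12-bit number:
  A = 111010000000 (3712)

111010000000
1-bits at positions (from bit 0 = LSB): 7, 9, 10, 11
Count = 4

Answer: 4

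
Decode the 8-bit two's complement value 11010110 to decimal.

MSB is 1, so the value is negative. Find the magnitude:
1. Invert bits:  00101001
2. Add 1:        00101010  = 42
3. Apply sign:   -42

Answer: -42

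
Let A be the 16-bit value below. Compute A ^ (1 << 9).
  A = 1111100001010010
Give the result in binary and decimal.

Mask = 1 << 9 = 0000001000000000
Bit 9 of A is 0; XOR with the mask flips it to 1.
  1111100001010010
^ 0000001000000000
------------------
  1111101001010010

Answer: 1111101001010010 (64082)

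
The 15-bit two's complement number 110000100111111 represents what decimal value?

MSB is 1, so the value is negative. Find the magnitude:
1. Invert bits:  001111011000000
2. Add 1:        001111011000001  = 7873
3. Apply sign:   -7873

Answer: -7873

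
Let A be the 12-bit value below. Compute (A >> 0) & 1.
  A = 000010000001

Bit 0 is the 1st from the right.
  000010000001
             ^
That bit is 1.

Answer: 1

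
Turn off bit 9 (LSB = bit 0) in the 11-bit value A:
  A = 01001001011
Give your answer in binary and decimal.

Mask = ~(1 << 9) = 10111111111
Bit 9 of A is 1, so AND-ing with the mask clears it to 0.
  01001001011
& 10111111111
-------------
  00001001011

Answer: 00001001011 (75)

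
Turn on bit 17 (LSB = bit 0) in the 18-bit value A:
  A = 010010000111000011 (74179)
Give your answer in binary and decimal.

Mask = 1 << 17 = 100000000000000000
Bit 17 of A is 0, so OR-ing with the mask flips it to 1.
  010010000111000011
| 100000000000000000
--------------------
  110010000111000011

Answer: 110010000111000011 (205251)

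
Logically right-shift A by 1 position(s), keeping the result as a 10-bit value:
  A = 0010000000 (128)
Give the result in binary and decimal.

Logical shift right by 1: drop the bottom 1 bit(s), prepend 1 zero(s) on the left.
  0010000000  ->  keep [001000000], discard [0], prepend 0
= 0001000000

Answer: 0001000000 (64)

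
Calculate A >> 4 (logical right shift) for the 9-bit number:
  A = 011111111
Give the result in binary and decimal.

Logical shift right by 4: drop the bottom 4 bit(s), prepend 4 zero(s) on the left.
  011111111  ->  keep [01111], discard [1111], prepend 0000
= 000001111

Answer: 000001111 (15)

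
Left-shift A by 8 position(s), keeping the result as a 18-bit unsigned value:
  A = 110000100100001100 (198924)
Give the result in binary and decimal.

Shift left by 8: drop the top 8 bit(s), append 8 zero(s) on the right.
  110000100100001100  ->  discard [11000010], keep [0100001100], append 00000000
= 010000110000000000

Answer: 010000110000000000 (68608)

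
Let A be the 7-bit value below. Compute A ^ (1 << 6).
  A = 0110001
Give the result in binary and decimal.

Mask = 1 << 6 = 1000000
Bit 6 of A is 0; XOR with the mask flips it to 1.
  0110001
^ 1000000
---------
  1110001

Answer: 1110001 (113)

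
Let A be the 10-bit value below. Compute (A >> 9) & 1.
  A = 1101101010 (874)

Bit 9 is the 10th from the right.
  1101101010
  ^
That bit is 1.

Answer: 1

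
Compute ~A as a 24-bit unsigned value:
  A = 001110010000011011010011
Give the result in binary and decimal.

Flip each bit (0->1, 1->0):
  001110010000011011010011
  110001101111100100101100

Answer: 110001101111100100101100 (13039916)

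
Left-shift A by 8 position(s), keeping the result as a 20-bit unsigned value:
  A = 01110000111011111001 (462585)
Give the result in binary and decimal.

Shift left by 8: drop the top 8 bit(s), append 8 zero(s) on the right.
  01110000111011111001  ->  discard [01110000], keep [111011111001], append 00000000
= 11101111100100000000

Answer: 11101111100100000000 (981248)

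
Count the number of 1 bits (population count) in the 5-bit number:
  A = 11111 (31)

11111
1-bits at positions (from bit 0 = LSB): 0, 1, 2, 3, 4
Count = 5

Answer: 5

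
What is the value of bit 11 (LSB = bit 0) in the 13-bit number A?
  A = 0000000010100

Bit 11 is the 12th from the right.
  0000000010100
   ^
That bit is 0.

Answer: 0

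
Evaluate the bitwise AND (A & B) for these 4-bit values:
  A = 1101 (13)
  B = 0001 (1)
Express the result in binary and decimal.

Apply & to each column (1 only where both bits are 1):
  1101
& 0001
------
  0001

Answer: 0001 (1)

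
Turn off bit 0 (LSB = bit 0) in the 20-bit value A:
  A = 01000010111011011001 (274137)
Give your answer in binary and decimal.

Mask = ~(1 << 0) = 11111111111111111110
Bit 0 of A is 1, so AND-ing with the mask clears it to 0.
  01000010111011011001
& 11111111111111111110
----------------------
  01000010111011011000

Answer: 01000010111011011000 (274136)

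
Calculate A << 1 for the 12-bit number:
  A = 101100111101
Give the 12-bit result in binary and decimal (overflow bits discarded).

Shift left by 1: drop the top 1 bit(s), append 1 zero(s) on the right.
  101100111101  ->  discard [1], keep [01100111101], append 0
= 011001111010

Answer: 011001111010 (1658)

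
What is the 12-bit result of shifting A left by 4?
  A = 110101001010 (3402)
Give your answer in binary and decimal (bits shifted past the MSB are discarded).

Shift left by 4: drop the top 4 bit(s), append 4 zero(s) on the right.
  110101001010  ->  discard [1101], keep [01001010], append 0000
= 010010100000

Answer: 010010100000 (1184)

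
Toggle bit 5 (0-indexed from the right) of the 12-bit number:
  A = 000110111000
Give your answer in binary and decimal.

Mask = 1 << 5 = 000000100000
Bit 5 of A is 1; XOR with the mask flips it to 0.
  000110111000
^ 000000100000
--------------
  000110011000

Answer: 000110011000 (408)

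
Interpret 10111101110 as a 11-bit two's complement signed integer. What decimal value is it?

MSB is 1, so the value is negative. Find the magnitude:
1. Invert bits:  01000010001
2. Add 1:        01000010010  = 530
3. Apply sign:   -530

Answer: -530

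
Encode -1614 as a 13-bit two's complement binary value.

1. Binary of +1614:  0011001001110
2. Invert bits:     1100110110001
3. Add 1:           1100110110010

Answer: 1100110110010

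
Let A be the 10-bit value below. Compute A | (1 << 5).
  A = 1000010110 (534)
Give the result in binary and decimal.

Mask = 1 << 5 = 0000100000
Bit 5 of A is 0, so OR-ing with the mask flips it to 1.
  1000010110
| 0000100000
------------
  1000110110

Answer: 1000110110 (566)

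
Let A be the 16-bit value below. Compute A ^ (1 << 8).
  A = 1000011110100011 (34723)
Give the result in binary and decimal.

Mask = 1 << 8 = 0000000100000000
Bit 8 of A is 1; XOR with the mask flips it to 0.
  1000011110100011
^ 0000000100000000
------------------
  1000011010100011

Answer: 1000011010100011 (34467)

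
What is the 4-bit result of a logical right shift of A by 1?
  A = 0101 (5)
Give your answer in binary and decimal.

Logical shift right by 1: drop the bottom 1 bit(s), prepend 1 zero(s) on the left.
  0101  ->  keep [010], discard [1], prepend 0
= 0010

Answer: 0010 (2)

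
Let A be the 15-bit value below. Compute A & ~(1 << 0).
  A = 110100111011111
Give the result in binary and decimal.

Mask = ~(1 << 0) = 111111111111110
Bit 0 of A is 1, so AND-ing with the mask clears it to 0.
  110100111011111
& 111111111111110
-----------------
  110100111011110

Answer: 110100111011110 (27102)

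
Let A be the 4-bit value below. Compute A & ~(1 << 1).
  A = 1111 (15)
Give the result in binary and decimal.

Mask = ~(1 << 1) = 1101
Bit 1 of A is 1, so AND-ing with the mask clears it to 0.
  1111
& 1101
------
  1101

Answer: 1101 (13)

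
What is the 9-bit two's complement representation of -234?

1. Binary of +234:  011101010
2. Invert bits:     100010101
3. Add 1:           100010110

Answer: 100010110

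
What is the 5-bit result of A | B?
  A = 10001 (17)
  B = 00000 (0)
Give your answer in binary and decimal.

Apply | to each column (1 where either bit is 1):
  10001
| 00000
-------
  10001

Answer: 10001 (17)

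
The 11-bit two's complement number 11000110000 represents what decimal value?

MSB is 1, so the value is negative. Find the magnitude:
1. Invert bits:  00111001111
2. Add 1:        00111010000  = 464
3. Apply sign:   -464

Answer: -464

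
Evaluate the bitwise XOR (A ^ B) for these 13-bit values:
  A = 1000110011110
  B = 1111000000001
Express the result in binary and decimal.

Apply ^ to each column (1 where bits differ):
  1000110011110
^ 1111000000001
---------------
  0111110011111

Answer: 0111110011111 (3999)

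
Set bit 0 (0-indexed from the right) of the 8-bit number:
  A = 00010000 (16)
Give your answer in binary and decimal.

Mask = 1 << 0 = 00000001
Bit 0 of A is 0, so OR-ing with the mask flips it to 1.
  00010000
| 00000001
----------
  00010001

Answer: 00010001 (17)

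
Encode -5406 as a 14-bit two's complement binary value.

1. Binary of +5406:  01010100011110
2. Invert bits:     10101011100001
3. Add 1:           10101011100010

Answer: 10101011100010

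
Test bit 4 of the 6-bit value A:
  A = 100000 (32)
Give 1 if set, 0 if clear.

Bit 4 is the 5th from the right.
  100000
   ^
That bit is 0.

Answer: 0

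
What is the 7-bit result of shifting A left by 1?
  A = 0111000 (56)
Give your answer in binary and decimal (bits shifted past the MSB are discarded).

Shift left by 1: drop the top 1 bit(s), append 1 zero(s) on the right.
  0111000  ->  discard [0], keep [111000], append 0
= 1110000

Answer: 1110000 (112)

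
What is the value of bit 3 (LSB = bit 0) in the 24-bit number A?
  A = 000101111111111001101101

Bit 3 is the 4th from the right.
  000101111111111001101101
                      ^
That bit is 1.

Answer: 1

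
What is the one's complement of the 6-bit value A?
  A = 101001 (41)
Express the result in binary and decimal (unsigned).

Flip each bit (0->1, 1->0):
  101001
  010110

Answer: 010110 (22)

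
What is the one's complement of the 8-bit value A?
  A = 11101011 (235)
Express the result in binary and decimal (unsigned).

Flip each bit (0->1, 1->0):
  11101011
  00010100

Answer: 00010100 (20)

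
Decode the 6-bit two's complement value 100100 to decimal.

MSB is 1, so the value is negative. Find the magnitude:
1. Invert bits:  011011
2. Add 1:        011100  = 28
3. Apply sign:   -28

Answer: -28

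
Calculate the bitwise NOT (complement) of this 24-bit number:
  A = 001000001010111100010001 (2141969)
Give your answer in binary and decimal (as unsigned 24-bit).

Flip each bit (0->1, 1->0):
  001000001010111100010001
  110111110101000011101110

Answer: 110111110101000011101110 (14635246)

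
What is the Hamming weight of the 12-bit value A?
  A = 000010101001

000010101001
1-bits at positions (from bit 0 = LSB): 0, 3, 5, 7
Count = 4

Answer: 4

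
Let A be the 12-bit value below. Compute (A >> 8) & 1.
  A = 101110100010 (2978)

Bit 8 is the 9th from the right.
  101110100010
     ^
That bit is 1.

Answer: 1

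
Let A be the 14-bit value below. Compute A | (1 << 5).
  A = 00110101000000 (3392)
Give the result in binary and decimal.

Mask = 1 << 5 = 00000000100000
Bit 5 of A is 0, so OR-ing with the mask flips it to 1.
  00110101000000
| 00000000100000
----------------
  00110101100000

Answer: 00110101100000 (3424)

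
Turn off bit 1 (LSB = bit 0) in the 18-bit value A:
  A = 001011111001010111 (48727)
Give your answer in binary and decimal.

Mask = ~(1 << 1) = 111111111111111101
Bit 1 of A is 1, so AND-ing with the mask clears it to 0.
  001011111001010111
& 111111111111111101
--------------------
  001011111001010101

Answer: 001011111001010101 (48725)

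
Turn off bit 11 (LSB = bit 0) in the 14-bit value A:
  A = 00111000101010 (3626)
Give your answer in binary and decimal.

Mask = ~(1 << 11) = 11011111111111
Bit 11 of A is 1, so AND-ing with the mask clears it to 0.
  00111000101010
& 11011111111111
----------------
  00011000101010

Answer: 00011000101010 (1578)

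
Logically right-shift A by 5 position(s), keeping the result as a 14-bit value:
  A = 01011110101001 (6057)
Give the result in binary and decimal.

Logical shift right by 5: drop the bottom 5 bit(s), prepend 5 zero(s) on the left.
  01011110101001  ->  keep [010111101], discard [01001], prepend 00000
= 00000010111101

Answer: 00000010111101 (189)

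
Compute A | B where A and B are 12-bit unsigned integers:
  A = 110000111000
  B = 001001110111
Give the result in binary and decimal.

Apply | to each column (1 where either bit is 1):
  110000111000
| 001001110111
--------------
  111001111111

Answer: 111001111111 (3711)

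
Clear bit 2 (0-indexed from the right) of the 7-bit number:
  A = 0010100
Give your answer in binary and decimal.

Mask = ~(1 << 2) = 1111011
Bit 2 of A is 1, so AND-ing with the mask clears it to 0.
  0010100
& 1111011
---------
  0010000

Answer: 0010000 (16)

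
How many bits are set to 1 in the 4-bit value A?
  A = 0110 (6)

0110
1-bits at positions (from bit 0 = LSB): 1, 2
Count = 2

Answer: 2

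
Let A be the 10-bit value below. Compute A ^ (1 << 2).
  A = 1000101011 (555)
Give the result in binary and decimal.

Mask = 1 << 2 = 0000000100
Bit 2 of A is 0; XOR with the mask flips it to 1.
  1000101011
^ 0000000100
------------
  1000101111

Answer: 1000101111 (559)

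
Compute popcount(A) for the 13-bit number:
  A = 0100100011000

0100100011000
1-bits at positions (from bit 0 = LSB): 3, 4, 8, 11
Count = 4

Answer: 4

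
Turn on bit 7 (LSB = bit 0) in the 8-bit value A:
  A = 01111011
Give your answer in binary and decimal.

Mask = 1 << 7 = 10000000
Bit 7 of A is 0, so OR-ing with the mask flips it to 1.
  01111011
| 10000000
----------
  11111011

Answer: 11111011 (251)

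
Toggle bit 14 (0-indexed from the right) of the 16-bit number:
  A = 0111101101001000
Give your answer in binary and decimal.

Mask = 1 << 14 = 0100000000000000
Bit 14 of A is 1; XOR with the mask flips it to 0.
  0111101101001000
^ 0100000000000000
------------------
  0011101101001000

Answer: 0011101101001000 (15176)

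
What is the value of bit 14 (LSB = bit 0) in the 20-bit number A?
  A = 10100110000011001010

Bit 14 is the 15th from the right.
  10100110000011001010
       ^
That bit is 1.

Answer: 1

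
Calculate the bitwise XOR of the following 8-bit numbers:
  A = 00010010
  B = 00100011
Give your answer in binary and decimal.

Apply ^ to each column (1 where bits differ):
  00010010
^ 00100011
----------
  00110001

Answer: 00110001 (49)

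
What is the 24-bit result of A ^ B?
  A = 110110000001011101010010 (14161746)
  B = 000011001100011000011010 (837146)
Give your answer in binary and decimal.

Apply ^ to each column (1 where bits differ):
  110110000001011101010010
^ 000011001100011000011010
--------------------------
  110101001101000101001000

Answer: 110101001101000101001000 (13947208)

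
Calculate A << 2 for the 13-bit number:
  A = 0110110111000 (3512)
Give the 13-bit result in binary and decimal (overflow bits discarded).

Shift left by 2: drop the top 2 bit(s), append 2 zero(s) on the right.
  0110110111000  ->  discard [01], keep [10110111000], append 00
= 1011011100000

Answer: 1011011100000 (5856)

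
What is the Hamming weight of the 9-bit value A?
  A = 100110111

100110111
1-bits at positions (from bit 0 = LSB): 0, 1, 2, 4, 5, 8
Count = 6

Answer: 6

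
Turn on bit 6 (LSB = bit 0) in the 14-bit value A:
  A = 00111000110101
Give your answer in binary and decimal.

Mask = 1 << 6 = 00000001000000
Bit 6 of A is 0, so OR-ing with the mask flips it to 1.
  00111000110101
| 00000001000000
----------------
  00111001110101

Answer: 00111001110101 (3701)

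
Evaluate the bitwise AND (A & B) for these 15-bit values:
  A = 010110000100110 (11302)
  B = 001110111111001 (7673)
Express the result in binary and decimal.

Apply & to each column (1 only where both bits are 1):
  010110000100110
& 001110111111001
-----------------
  000110000100000

Answer: 000110000100000 (3104)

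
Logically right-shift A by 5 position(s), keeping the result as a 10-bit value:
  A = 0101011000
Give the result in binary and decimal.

Logical shift right by 5: drop the bottom 5 bit(s), prepend 5 zero(s) on the left.
  0101011000  ->  keep [01010], discard [11000], prepend 00000
= 0000001010

Answer: 0000001010 (10)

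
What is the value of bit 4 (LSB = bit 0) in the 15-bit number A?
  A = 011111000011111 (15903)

Bit 4 is the 5th from the right.
  011111000011111
            ^
That bit is 1.

Answer: 1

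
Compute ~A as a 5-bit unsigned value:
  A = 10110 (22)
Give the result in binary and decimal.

Flip each bit (0->1, 1->0):
  10110
  01001

Answer: 01001 (9)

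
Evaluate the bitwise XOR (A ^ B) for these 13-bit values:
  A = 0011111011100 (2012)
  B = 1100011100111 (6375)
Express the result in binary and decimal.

Apply ^ to each column (1 where bits differ):
  0011111011100
^ 1100011100111
---------------
  1111100111011

Answer: 1111100111011 (7995)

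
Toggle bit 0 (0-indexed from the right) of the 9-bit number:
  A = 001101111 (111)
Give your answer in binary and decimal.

Mask = 1 << 0 = 000000001
Bit 0 of A is 1; XOR with the mask flips it to 0.
  001101111
^ 000000001
-----------
  001101110

Answer: 001101110 (110)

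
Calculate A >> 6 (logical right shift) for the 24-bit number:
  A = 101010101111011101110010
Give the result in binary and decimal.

Logical shift right by 6: drop the bottom 6 bit(s), prepend 6 zero(s) on the left.
  101010101111011101110010  ->  keep [101010101111011101], discard [110010], prepend 000000
= 000000101010101111011101

Answer: 000000101010101111011101 (175069)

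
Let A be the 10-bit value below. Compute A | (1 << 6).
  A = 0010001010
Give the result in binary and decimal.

Mask = 1 << 6 = 0001000000
Bit 6 of A is 0, so OR-ing with the mask flips it to 1.
  0010001010
| 0001000000
------------
  0011001010

Answer: 0011001010 (202)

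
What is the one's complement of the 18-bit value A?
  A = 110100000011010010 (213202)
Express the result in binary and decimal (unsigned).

Flip each bit (0->1, 1->0):
  110100000011010010
  001011111100101101

Answer: 001011111100101101 (48941)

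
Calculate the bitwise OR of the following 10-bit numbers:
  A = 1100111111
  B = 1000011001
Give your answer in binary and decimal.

Apply | to each column (1 where either bit is 1):
  1100111111
| 1000011001
------------
  1100111111

Answer: 1100111111 (831)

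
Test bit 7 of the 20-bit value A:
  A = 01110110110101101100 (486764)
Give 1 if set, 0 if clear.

Bit 7 is the 8th from the right.
  01110110110101101100
              ^
That bit is 0.

Answer: 0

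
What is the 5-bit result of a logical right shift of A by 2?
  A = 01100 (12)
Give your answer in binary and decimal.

Logical shift right by 2: drop the bottom 2 bit(s), prepend 2 zero(s) on the left.
  01100  ->  keep [011], discard [00], prepend 00
= 00011

Answer: 00011 (3)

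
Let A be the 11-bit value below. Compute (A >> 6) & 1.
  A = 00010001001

Bit 6 is the 7th from the right.
  00010001001
      ^
That bit is 0.

Answer: 0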